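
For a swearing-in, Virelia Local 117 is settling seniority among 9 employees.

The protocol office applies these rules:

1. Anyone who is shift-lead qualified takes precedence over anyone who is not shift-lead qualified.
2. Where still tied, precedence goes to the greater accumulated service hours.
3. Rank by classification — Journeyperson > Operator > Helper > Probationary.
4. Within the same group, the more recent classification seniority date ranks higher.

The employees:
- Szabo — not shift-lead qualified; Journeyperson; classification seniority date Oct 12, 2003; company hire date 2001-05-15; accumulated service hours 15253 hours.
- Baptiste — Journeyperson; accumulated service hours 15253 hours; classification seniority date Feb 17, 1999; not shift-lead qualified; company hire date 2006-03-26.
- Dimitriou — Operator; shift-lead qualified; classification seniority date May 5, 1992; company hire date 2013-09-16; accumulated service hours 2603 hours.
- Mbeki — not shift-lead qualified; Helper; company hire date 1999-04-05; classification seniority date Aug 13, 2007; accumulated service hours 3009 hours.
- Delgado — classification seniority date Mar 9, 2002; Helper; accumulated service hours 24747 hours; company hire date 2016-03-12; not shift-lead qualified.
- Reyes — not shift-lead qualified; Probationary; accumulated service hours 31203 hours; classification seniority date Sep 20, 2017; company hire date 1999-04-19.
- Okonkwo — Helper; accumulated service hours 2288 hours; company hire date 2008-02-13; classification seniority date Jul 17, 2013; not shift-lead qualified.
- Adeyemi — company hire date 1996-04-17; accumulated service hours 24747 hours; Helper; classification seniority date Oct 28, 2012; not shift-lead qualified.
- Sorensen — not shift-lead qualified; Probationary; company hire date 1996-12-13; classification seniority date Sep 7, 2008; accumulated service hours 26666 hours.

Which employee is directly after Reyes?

By the first rule: Dimitriou (shift-lead qualified); then Reyes, Sorensen, Adeyemi, Delgado, Szabo, Baptiste, Mbeki and Okonkwo (each not shift-lead qualified).
Among Reyes, Sorensen, Adeyemi, Delgado, Szabo, Baptiste, Mbeki and Okonkwo, by accumulated service hours (higher first): Reyes (31203 hours) before Sorensen (26666 hours) before Adeyemi and Delgado (24747 hours) before Szabo and Baptiste (15253 hours) before Mbeki (3009 hours) before Okonkwo (2288 hours).
Adeyemi and Delgado are each Helper, so the next rule applies.
Among Adeyemi and Delgado, by classification seniority date (later first): Adeyemi (Oct 28, 2012) before Delgado (Mar 9, 2002).
Szabo and Baptiste are each Journeyperson, so the next rule applies.
Among Szabo and Baptiste, by classification seniority date (later first): Szabo (Oct 12, 2003) before Baptiste (Feb 17, 1999).
Order: Dimitriou, Reyes, Sorensen, Adeyemi, Delgado, Szabo, Baptiste, Mbeki, Okonkwo.

Sorensen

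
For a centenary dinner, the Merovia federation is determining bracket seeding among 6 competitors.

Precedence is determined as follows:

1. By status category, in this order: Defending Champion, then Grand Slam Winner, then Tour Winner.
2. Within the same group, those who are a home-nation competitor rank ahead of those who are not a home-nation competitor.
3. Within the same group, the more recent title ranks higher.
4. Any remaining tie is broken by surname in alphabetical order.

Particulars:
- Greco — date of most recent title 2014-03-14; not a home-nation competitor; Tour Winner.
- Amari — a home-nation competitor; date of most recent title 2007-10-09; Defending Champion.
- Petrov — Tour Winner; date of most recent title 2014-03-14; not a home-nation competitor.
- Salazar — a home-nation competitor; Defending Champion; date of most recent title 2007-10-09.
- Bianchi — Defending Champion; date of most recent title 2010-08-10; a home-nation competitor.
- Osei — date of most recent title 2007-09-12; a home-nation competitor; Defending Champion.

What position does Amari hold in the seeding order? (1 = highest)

By status category: Bianchi, Amari, Salazar and Osei (Defending Champion); then Greco and Petrov (Tour Winner).
Bianchi, Amari, Salazar and Osei are each a home-nation competitor, so the next rule applies.
Among Bianchi, Amari, Salazar and Osei, by date of most recent title (later first): Bianchi (2010-08-10) before Amari and Salazar (2007-10-09) before Osei (2007-09-12).
Among Amari and Salazar, alphabetically by surname: Amari before Salazar.
Greco and Petrov are each not a home-nation competitor, so the next rule applies.
Greco and Petrov both have date of most recent title 2014-03-14, so the next rule applies.
Among Greco and Petrov, alphabetically by surname: Greco before Petrov.
Order: Bianchi, Amari, Salazar, Osei, Greco, Petrov. So position 2.

2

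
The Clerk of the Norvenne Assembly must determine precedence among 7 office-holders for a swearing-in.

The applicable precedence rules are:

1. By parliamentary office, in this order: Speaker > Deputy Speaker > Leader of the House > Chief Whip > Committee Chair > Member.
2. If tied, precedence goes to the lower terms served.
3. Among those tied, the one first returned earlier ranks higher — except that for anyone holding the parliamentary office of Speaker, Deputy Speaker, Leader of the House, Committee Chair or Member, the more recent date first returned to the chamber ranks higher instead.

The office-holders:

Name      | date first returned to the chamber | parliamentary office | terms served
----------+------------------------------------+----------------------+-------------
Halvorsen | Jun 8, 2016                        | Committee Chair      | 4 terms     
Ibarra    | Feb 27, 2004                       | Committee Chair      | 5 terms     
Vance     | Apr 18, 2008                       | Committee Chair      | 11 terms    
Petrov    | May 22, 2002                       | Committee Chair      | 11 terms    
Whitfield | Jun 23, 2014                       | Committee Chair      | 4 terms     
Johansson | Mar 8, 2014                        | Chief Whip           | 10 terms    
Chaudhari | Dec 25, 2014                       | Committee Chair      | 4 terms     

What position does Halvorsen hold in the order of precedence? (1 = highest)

2

By parliamentary office: Johansson (Chief Whip); then Halvorsen, Chaudhari, Whitfield, Ibarra, Vance and Petrov (Committee Chair).
Among Halvorsen, Chaudhari, Whitfield, Ibarra, Vance and Petrov, by terms served (lower first): Halvorsen, Chaudhari and Whitfield (4 terms) before Ibarra (5 terms) before Vance and Petrov (11 terms).
Among Halvorsen, Chaudhari and Whitfield, by date first returned to the chamber (later first) (reversed rule for this group): Halvorsen (Jun 8, 2016) before Chaudhari (Dec 25, 2014) before Whitfield (Jun 23, 2014).
Among Vance and Petrov, by date first returned to the chamber (later first) (reversed rule for this group): Vance (Apr 18, 2008) before Petrov (May 22, 2002).
Order: Johansson, Halvorsen, Chaudhari, Whitfield, Ibarra, Vance, Petrov. So position 2.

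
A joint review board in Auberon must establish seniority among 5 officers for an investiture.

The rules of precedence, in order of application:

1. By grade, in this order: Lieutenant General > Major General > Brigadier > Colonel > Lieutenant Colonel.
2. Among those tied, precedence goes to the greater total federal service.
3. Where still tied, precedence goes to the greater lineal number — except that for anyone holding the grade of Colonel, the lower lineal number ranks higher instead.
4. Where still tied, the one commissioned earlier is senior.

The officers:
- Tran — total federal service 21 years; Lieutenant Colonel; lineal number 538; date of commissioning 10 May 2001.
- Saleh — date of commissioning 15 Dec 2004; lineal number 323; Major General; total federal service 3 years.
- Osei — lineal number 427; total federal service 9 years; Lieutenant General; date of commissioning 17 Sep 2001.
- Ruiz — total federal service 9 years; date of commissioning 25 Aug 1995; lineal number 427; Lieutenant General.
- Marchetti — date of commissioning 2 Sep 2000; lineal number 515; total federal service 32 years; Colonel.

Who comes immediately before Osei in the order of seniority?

Ruiz

By grade: Ruiz and Osei (Lieutenant General); then Saleh (Major General); then Marchetti (Colonel); then Tran (Lieutenant Colonel).
Ruiz and Osei both have total federal service 9 years, so the next rule applies.
Ruiz and Osei both have lineal number 427, so the next rule applies.
Among Ruiz and Osei, by date of commissioning (earlier first): Ruiz (25 Aug 1995) before Osei (17 Sep 2001).
Order: Ruiz, Osei, Saleh, Marchetti, Tran.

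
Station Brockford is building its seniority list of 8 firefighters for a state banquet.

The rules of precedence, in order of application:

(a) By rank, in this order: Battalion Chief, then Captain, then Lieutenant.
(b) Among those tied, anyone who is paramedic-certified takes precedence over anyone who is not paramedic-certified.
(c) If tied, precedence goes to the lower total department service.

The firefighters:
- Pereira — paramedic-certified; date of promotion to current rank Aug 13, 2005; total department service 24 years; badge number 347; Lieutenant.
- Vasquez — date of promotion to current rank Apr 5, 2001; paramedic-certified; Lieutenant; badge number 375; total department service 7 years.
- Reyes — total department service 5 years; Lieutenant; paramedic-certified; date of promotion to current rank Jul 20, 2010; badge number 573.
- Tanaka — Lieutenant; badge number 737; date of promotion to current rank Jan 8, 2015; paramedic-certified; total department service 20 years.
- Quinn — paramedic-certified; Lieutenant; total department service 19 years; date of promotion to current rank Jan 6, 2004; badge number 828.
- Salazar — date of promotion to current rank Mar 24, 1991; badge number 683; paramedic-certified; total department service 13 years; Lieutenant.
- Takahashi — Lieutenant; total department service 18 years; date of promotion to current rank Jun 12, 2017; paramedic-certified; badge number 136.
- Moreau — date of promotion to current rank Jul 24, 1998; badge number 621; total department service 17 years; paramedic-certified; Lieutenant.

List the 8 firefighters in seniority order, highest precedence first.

By rank: Reyes, Vasquez, Salazar, Moreau, Takahashi, Quinn, Tanaka and Pereira (Lieutenant).
Reyes, Vasquez, Salazar, Moreau, Takahashi, Quinn, Tanaka and Pereira are each paramedic-certified, so the next rule applies.
Among Reyes, Vasquez, Salazar, Moreau, Takahashi, Quinn, Tanaka and Pereira, by total department service (lower first): Reyes (5 years) before Vasquez (7 years) before Salazar (13 years) before Moreau (17 years) before Takahashi (18 years) before Quinn (19 years) before Tanaka (20 years) before Pereira (24 years).
Full order: Reyes, Vasquez, Salazar, Moreau, Takahashi, Quinn, Tanaka, Pereira.

Reyes, Vasquez, Salazar, Moreau, Takahashi, Quinn, Tanaka, Pereira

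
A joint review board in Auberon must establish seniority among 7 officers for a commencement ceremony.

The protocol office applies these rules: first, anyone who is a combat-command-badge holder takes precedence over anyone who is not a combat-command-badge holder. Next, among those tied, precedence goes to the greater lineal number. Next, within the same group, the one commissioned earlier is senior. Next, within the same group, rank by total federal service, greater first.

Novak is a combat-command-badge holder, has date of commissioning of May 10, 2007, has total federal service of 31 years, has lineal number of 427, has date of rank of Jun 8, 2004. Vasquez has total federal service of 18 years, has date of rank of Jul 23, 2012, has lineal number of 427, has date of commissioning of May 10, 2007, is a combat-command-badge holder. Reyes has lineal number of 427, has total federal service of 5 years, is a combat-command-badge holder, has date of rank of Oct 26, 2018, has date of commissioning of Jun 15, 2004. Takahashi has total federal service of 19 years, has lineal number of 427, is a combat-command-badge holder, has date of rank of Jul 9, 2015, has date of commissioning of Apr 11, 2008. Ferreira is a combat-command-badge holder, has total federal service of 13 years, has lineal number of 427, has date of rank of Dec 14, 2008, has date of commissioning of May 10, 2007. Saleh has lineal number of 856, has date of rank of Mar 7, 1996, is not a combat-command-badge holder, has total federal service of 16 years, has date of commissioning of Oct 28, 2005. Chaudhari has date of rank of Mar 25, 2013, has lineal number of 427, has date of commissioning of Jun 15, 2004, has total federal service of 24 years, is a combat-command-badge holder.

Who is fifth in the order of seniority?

By the first rule: Chaudhari, Reyes, Novak, Vasquez, Ferreira and Takahashi (each a combat-command-badge holder); then Saleh (not a combat-command-badge holder).
Chaudhari, Reyes, Novak, Vasquez, Ferreira and Takahashi all have lineal number 427, so the next rule applies.
Among Chaudhari, Reyes, Novak, Vasquez, Ferreira and Takahashi, by date of commissioning (earlier first): Chaudhari and Reyes (Jun 15, 2004) before Novak, Vasquez and Ferreira (May 10, 2007) before Takahashi (Apr 11, 2008).
Among Chaudhari and Reyes, by total federal service (higher first): Chaudhari (24 years) before Reyes (5 years).
Among Novak, Vasquez and Ferreira, by total federal service (higher first): Novak (31 years) before Vasquez (18 years) before Ferreira (13 years).
Order: Chaudhari, Reyes, Novak, Vasquez, Ferreira, Takahashi, Saleh.

Ferreira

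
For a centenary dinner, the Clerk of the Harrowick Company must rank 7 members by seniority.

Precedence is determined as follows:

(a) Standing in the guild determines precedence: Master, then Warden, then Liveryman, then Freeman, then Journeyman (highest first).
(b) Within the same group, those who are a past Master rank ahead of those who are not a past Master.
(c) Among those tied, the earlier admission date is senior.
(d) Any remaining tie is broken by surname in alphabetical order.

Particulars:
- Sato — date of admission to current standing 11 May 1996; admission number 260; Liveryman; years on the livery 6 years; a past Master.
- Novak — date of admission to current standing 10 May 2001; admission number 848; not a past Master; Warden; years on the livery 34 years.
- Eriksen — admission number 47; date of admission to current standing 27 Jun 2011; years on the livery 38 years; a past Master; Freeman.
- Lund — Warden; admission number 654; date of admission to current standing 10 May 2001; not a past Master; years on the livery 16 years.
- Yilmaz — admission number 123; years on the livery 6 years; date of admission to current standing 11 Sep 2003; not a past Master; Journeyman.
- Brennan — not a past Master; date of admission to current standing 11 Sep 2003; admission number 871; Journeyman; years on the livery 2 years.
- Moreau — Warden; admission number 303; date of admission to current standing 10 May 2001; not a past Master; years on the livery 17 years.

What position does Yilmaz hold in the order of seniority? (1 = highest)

7

By standing in the guild: Lund, Moreau and Novak (Warden); then Sato (Liveryman); then Eriksen (Freeman); then Brennan and Yilmaz (Journeyman).
Lund, Moreau and Novak are each not a past Master, so the next rule applies.
Lund, Moreau and Novak all have date of admission to current standing 10 May 2001, so the next rule applies.
Among Lund, Moreau and Novak, alphabetically by surname: Lund before Moreau before Novak.
Brennan and Yilmaz are each not a past Master, so the next rule applies.
Brennan and Yilmaz both have date of admission to current standing 11 Sep 2003, so the next rule applies.
Among Brennan and Yilmaz, alphabetically by surname: Brennan before Yilmaz.
Order: Lund, Moreau, Novak, Sato, Eriksen, Brennan, Yilmaz. So position 7.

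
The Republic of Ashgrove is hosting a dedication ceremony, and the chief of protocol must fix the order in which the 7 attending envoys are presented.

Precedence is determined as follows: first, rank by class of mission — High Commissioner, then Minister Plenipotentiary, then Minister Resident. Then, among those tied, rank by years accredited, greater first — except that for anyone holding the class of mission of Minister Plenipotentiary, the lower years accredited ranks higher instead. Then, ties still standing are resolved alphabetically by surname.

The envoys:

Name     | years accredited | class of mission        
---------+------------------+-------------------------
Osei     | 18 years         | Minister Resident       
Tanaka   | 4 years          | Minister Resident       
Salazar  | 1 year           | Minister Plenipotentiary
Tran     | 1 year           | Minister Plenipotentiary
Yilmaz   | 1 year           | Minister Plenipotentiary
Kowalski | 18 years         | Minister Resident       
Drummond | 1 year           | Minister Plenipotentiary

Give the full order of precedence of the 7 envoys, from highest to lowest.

By class of mission: Drummond, Salazar, Tran and Yilmaz (Minister Plenipotentiary); then Kowalski, Osei and Tanaka (Minister Resident).
Drummond, Salazar, Tran and Yilmaz all have years accredited 1 year, so the next rule applies.
Among Drummond, Salazar, Tran and Yilmaz, alphabetically by surname: Drummond before Salazar before Tran before Yilmaz.
Among Kowalski, Osei and Tanaka, by years accredited (higher first): Kowalski and Osei (18 years) before Tanaka (4 years).
Among Kowalski and Osei, alphabetically by surname: Kowalski before Osei.
Full order: Drummond, Salazar, Tran, Yilmaz, Kowalski, Osei, Tanaka.

Drummond, Salazar, Tran, Yilmaz, Kowalski, Osei, Tanaka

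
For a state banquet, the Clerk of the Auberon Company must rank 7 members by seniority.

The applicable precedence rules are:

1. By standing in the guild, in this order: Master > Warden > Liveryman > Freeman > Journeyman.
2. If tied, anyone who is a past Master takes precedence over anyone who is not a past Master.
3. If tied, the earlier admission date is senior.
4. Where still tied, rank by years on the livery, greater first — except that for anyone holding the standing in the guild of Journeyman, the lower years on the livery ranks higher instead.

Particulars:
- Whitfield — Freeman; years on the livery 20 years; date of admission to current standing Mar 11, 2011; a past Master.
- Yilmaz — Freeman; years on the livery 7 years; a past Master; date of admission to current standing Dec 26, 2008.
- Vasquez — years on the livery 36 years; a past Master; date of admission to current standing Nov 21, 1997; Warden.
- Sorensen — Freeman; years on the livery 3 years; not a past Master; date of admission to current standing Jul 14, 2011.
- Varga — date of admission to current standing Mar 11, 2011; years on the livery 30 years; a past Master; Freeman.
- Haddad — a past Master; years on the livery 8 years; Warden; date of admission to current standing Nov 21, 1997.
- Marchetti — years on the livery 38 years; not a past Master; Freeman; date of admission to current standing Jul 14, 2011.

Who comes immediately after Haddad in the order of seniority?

Yilmaz

By standing in the guild: Vasquez and Haddad (Warden); then Yilmaz, Varga, Whitfield, Marchetti and Sorensen (Freeman).
Vasquez and Haddad are each a past Master, so the next rule applies.
Vasquez and Haddad both have date of admission to current standing Nov 21, 1997, so the next rule applies.
Among Vasquez and Haddad, by years on the livery (higher first): Vasquez (36 years) before Haddad (8 years).
Among Yilmaz, Varga, Whitfield, Marchetti and Sorensen, a past Master before not a past Master: Yilmaz, Varga and Whitfield (a past Master) before Marchetti and Sorensen (not a past Master).
Among Yilmaz, Varga and Whitfield, by date of admission to current standing (earlier first): Yilmaz (Dec 26, 2008) before Varga and Whitfield (Mar 11, 2011).
Among Varga and Whitfield, by years on the livery (higher first): Varga (30 years) before Whitfield (20 years).
Marchetti and Sorensen both have date of admission to current standing Jul 14, 2011, so the next rule applies.
Among Marchetti and Sorensen, by years on the livery (higher first): Marchetti (38 years) before Sorensen (3 years).
Order: Vasquez, Haddad, Yilmaz, Varga, Whitfield, Marchetti, Sorensen.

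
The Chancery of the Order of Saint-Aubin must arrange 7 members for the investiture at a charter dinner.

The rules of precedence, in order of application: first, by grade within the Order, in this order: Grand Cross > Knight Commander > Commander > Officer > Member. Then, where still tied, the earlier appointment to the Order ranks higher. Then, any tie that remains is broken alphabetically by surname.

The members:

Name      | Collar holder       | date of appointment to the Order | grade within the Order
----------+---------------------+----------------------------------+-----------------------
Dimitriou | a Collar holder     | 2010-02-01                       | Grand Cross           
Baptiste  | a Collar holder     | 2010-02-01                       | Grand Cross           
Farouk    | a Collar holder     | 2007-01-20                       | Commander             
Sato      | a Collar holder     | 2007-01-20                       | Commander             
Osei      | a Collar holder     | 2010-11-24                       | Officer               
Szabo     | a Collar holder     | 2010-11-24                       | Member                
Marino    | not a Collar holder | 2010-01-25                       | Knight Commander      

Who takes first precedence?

By grade within the Order: Baptiste and Dimitriou (Grand Cross); then Marino (Knight Commander); then Farouk and Sato (Commander); then Osei (Officer); then Szabo (Member).
Baptiste and Dimitriou both have date of appointment to the Order 2010-02-01, so the next rule applies.
Among Baptiste and Dimitriou, alphabetically by surname: Baptiste before Dimitriou.
Farouk and Sato both have date of appointment to the Order 2007-01-20, so the next rule applies.
Among Farouk and Sato, alphabetically by surname: Farouk before Sato.
Order: Baptiste, Dimitriou, Marino, Farouk, Sato, Osei, Szabo.

Baptiste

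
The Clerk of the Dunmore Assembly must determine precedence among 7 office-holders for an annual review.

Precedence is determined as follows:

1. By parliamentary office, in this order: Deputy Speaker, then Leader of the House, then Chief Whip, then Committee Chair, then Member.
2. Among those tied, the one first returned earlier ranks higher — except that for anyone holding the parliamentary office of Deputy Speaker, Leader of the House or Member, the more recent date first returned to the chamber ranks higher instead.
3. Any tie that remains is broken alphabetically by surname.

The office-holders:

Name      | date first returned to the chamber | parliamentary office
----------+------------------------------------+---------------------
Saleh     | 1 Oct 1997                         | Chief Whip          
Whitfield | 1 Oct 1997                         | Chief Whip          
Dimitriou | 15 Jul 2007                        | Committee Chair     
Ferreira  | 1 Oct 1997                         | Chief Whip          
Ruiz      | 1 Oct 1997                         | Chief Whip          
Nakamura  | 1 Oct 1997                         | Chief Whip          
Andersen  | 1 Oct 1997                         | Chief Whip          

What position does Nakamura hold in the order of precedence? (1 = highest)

By parliamentary office: Andersen, Ferreira, Nakamura, Ruiz, Saleh and Whitfield (Chief Whip); then Dimitriou (Committee Chair).
Andersen, Ferreira, Nakamura, Ruiz, Saleh and Whitfield all have date first returned to the chamber 1 Oct 1997, so the next rule applies.
Among Andersen, Ferreira, Nakamura, Ruiz, Saleh and Whitfield, alphabetically by surname: Andersen before Ferreira before Nakamura before Ruiz before Saleh before Whitfield.
Order: Andersen, Ferreira, Nakamura, Ruiz, Saleh, Whitfield, Dimitriou. So position 3.

3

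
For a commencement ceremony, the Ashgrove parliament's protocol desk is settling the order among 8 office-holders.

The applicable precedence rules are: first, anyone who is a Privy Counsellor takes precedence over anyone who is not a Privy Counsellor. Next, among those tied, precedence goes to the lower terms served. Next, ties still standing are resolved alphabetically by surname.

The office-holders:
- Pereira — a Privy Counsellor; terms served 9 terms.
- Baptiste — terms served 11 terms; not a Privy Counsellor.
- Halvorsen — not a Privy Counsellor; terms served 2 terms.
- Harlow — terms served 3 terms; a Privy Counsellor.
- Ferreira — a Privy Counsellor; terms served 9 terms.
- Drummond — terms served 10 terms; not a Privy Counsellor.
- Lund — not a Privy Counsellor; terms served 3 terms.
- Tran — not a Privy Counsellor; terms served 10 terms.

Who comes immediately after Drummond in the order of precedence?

By the first rule: Harlow, Ferreira and Pereira (each a Privy Counsellor); then Halvorsen, Lund, Drummond, Tran and Baptiste (each not a Privy Counsellor).
Among Harlow, Ferreira and Pereira, by terms served (lower first): Harlow (3 terms) before Ferreira and Pereira (9 terms).
Among Ferreira and Pereira, alphabetically by surname: Ferreira before Pereira.
Among Halvorsen, Lund, Drummond, Tran and Baptiste, by terms served (lower first): Halvorsen (2 terms) before Lund (3 terms) before Drummond and Tran (10 terms) before Baptiste (11 terms).
Among Drummond and Tran, alphabetically by surname: Drummond before Tran.
Order: Harlow, Ferreira, Pereira, Halvorsen, Lund, Drummond, Tran, Baptiste.

Tran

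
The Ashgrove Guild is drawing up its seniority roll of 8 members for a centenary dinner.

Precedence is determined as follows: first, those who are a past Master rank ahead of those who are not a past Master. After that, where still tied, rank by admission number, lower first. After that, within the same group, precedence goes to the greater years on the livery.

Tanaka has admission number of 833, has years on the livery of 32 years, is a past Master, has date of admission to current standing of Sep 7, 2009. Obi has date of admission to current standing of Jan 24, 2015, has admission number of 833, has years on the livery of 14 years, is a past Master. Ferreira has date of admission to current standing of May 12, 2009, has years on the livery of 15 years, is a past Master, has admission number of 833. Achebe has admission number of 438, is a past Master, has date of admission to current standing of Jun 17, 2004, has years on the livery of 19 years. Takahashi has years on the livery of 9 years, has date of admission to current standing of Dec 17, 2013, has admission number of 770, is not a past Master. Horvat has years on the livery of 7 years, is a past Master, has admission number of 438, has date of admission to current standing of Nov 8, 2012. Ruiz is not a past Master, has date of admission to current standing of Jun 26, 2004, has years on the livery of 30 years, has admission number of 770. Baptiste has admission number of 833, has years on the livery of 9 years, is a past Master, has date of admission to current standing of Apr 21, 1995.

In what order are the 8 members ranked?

By the first rule: Achebe, Horvat, Tanaka, Ferreira, Obi and Baptiste (each a past Master); then Ruiz and Takahashi (both not a past Master).
Among Achebe, Horvat, Tanaka, Ferreira, Obi and Baptiste, by admission number (lower first): Achebe and Horvat (438) before Tanaka, Ferreira, Obi and Baptiste (833).
Among Achebe and Horvat, by years on the livery (higher first): Achebe (19 years) before Horvat (7 years).
Among Tanaka, Ferreira, Obi and Baptiste, by years on the livery (higher first): Tanaka (32 years) before Ferreira (15 years) before Obi (14 years) before Baptiste (9 years).
Ruiz and Takahashi both have admission number 770, so the next rule applies.
Among Ruiz and Takahashi, by years on the livery (higher first): Ruiz (30 years) before Takahashi (9 years).
Full order: Achebe, Horvat, Tanaka, Ferreira, Obi, Baptiste, Ruiz, Takahashi.

Achebe, Horvat, Tanaka, Ferreira, Obi, Baptiste, Ruiz, Takahashi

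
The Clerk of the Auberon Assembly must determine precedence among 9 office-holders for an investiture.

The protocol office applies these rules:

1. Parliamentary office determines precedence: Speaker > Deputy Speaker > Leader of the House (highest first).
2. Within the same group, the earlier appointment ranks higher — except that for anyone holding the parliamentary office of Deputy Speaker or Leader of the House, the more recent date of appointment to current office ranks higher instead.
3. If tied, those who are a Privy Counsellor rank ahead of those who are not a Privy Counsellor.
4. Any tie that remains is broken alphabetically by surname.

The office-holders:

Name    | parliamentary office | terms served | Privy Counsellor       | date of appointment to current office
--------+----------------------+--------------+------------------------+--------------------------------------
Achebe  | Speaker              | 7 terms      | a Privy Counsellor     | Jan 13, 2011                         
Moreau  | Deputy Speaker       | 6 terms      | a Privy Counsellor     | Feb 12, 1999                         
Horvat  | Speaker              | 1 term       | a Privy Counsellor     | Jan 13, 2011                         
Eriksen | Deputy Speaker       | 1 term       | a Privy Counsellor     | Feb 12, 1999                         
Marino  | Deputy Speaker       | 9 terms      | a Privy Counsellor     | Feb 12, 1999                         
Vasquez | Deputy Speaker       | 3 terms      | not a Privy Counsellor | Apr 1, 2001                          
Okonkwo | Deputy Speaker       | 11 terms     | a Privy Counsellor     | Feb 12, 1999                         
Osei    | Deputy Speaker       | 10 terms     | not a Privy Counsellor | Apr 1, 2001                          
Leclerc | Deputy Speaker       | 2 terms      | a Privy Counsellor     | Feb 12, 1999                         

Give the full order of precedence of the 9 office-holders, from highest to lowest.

Achebe, Horvat, Osei, Vasquez, Eriksen, Leclerc, Marino, Moreau, Okonkwo

By parliamentary office: Achebe and Horvat (Speaker); then Osei, Vasquez, Eriksen, Leclerc, Marino, Moreau and Okonkwo (Deputy Speaker).
Achebe and Horvat both have date of appointment to current office Jan 13, 2011, so the next rule applies.
Achebe and Horvat are each a Privy Counsellor, so the next rule applies.
Among Achebe and Horvat, alphabetically by surname: Achebe before Horvat.
Among Osei, Vasquez, Eriksen, Leclerc, Marino, Moreau and Okonkwo, by date of appointment to current office (later first) (reversed rule for this group): Osei and Vasquez (Apr 1, 2001) before Eriksen, Leclerc, Marino, Moreau and Okonkwo (Feb 12, 1999).
Osei and Vasquez are each not a Privy Counsellor, so the next rule applies.
Among Osei and Vasquez, alphabetically by surname: Osei before Vasquez.
Eriksen, Leclerc, Marino, Moreau and Okonkwo are each a Privy Counsellor, so the next rule applies.
Among Eriksen, Leclerc, Marino, Moreau and Okonkwo, alphabetically by surname: Eriksen before Leclerc before Marino before Moreau before Okonkwo.
Full order: Achebe, Horvat, Osei, Vasquez, Eriksen, Leclerc, Marino, Moreau, Okonkwo.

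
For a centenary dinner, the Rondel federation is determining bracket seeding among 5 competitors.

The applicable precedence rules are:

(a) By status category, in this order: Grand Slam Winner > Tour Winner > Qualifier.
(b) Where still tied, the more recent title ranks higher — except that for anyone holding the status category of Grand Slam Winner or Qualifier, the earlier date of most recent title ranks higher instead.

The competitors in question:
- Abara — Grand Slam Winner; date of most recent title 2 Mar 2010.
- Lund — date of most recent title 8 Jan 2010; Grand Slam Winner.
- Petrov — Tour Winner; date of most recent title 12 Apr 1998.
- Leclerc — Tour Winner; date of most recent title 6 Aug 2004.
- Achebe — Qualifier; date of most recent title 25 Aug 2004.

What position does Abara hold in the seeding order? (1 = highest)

2

By status category: Lund and Abara (Grand Slam Winner); then Leclerc and Petrov (Tour Winner); then Achebe (Qualifier).
Among Lund and Abara, by date of most recent title (earlier first) (reversed rule for this group): Lund (8 Jan 2010) before Abara (2 Mar 2010).
Among Leclerc and Petrov, by date of most recent title (later first): Leclerc (6 Aug 2004) before Petrov (12 Apr 1998).
Order: Lund, Abara, Leclerc, Petrov, Achebe. So position 2.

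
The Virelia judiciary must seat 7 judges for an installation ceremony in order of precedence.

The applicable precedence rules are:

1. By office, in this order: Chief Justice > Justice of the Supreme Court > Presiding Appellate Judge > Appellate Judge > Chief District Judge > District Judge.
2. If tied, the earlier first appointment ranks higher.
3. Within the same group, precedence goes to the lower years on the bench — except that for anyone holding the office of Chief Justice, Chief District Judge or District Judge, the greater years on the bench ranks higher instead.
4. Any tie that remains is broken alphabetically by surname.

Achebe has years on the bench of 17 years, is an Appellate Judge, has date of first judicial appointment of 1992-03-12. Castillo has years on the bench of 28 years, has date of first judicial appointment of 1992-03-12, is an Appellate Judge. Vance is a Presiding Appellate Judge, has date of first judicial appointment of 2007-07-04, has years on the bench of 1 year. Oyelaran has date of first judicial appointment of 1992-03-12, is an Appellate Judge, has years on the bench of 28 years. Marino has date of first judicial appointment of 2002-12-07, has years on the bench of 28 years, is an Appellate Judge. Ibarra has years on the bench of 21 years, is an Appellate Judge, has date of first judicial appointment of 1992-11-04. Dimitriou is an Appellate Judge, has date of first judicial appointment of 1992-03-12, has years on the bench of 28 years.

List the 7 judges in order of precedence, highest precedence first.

Vance, Achebe, Castillo, Dimitriou, Oyelaran, Ibarra, Marino

By office: Vance (Presiding Appellate Judge); then Achebe, Castillo, Dimitriou, Oyelaran, Ibarra and Marino (Appellate Judge).
Among Achebe, Castillo, Dimitriou, Oyelaran, Ibarra and Marino, by date of first judicial appointment (earlier first): Achebe, Castillo, Dimitriou and Oyelaran (1992-03-12) before Ibarra (1992-11-04) before Marino (2002-12-07).
Among Achebe, Castillo, Dimitriou and Oyelaran, by years on the bench (lower first): Achebe (17 years) before Castillo, Dimitriou and Oyelaran (28 years).
Among Castillo, Dimitriou and Oyelaran, alphabetically by surname: Castillo before Dimitriou before Oyelaran.
Full order: Vance, Achebe, Castillo, Dimitriou, Oyelaran, Ibarra, Marino.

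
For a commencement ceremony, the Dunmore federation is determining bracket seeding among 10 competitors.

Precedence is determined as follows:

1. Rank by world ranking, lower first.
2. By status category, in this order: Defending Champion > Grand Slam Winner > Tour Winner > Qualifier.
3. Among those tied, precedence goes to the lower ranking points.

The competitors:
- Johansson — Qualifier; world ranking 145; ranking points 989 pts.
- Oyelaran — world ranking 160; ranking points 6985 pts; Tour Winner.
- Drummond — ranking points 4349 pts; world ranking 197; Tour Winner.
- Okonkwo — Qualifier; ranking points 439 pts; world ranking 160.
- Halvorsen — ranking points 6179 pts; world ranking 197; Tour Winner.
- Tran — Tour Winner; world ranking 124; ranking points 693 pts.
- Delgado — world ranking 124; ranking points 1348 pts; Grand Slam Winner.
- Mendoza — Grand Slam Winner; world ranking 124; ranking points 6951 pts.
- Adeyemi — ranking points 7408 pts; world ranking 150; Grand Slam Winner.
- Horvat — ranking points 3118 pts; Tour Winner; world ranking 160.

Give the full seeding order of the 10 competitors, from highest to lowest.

Delgado, Mendoza, Tran, Johansson, Adeyemi, Horvat, Oyelaran, Okonkwo, Drummond, Halvorsen

By world ranking (lower first): Delgado, Mendoza and Tran (each 124); then Johansson (145); then Adeyemi (150); then Horvat, Oyelaran and Okonkwo (each 160); then Drummond and Halvorsen (both 197).
Among Delgado, Mendoza and Tran, by status category: Delgado and Mendoza (Grand Slam Winner) before Tran (Tour Winner).
Among Delgado and Mendoza, by ranking points (lower first): Delgado (1348 pts) before Mendoza (6951 pts).
Among Horvat, Oyelaran and Okonkwo, by status category: Horvat and Oyelaran (Tour Winner) before Okonkwo (Qualifier).
Among Horvat and Oyelaran, by ranking points (lower first): Horvat (3118 pts) before Oyelaran (6985 pts).
Drummond and Halvorsen are each Tour Winner, so the next rule applies.
Among Drummond and Halvorsen, by ranking points (lower first): Drummond (4349 pts) before Halvorsen (6179 pts).
Full order: Delgado, Mendoza, Tran, Johansson, Adeyemi, Horvat, Oyelaran, Okonkwo, Drummond, Halvorsen.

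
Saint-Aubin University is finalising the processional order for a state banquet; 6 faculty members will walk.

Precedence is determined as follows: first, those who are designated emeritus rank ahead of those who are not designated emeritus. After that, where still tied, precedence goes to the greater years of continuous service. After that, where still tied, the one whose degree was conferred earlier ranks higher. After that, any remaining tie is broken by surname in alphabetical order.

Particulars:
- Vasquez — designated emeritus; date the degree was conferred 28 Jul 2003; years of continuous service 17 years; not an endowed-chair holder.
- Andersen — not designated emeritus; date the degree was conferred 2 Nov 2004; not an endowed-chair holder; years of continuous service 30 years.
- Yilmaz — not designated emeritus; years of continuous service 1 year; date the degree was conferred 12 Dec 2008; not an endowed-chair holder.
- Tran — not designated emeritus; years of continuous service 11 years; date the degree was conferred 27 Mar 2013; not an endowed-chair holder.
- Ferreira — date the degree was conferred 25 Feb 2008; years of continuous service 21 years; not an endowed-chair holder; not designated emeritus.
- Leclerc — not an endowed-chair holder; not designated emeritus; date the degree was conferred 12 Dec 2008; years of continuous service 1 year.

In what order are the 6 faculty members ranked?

By the first rule: Vasquez (designated emeritus); then Andersen, Ferreira, Tran, Leclerc and Yilmaz (each not designated emeritus).
Among Andersen, Ferreira, Tran, Leclerc and Yilmaz, by years of continuous service (higher first): Andersen (30 years) before Ferreira (21 years) before Tran (11 years) before Leclerc and Yilmaz (1 year).
Leclerc and Yilmaz both have date the degree was conferred 12 Dec 2008, so the next rule applies.
Among Leclerc and Yilmaz, alphabetically by surname: Leclerc before Yilmaz.
Full order: Vasquez, Andersen, Ferreira, Tran, Leclerc, Yilmaz.

Vasquez, Andersen, Ferreira, Tran, Leclerc, Yilmaz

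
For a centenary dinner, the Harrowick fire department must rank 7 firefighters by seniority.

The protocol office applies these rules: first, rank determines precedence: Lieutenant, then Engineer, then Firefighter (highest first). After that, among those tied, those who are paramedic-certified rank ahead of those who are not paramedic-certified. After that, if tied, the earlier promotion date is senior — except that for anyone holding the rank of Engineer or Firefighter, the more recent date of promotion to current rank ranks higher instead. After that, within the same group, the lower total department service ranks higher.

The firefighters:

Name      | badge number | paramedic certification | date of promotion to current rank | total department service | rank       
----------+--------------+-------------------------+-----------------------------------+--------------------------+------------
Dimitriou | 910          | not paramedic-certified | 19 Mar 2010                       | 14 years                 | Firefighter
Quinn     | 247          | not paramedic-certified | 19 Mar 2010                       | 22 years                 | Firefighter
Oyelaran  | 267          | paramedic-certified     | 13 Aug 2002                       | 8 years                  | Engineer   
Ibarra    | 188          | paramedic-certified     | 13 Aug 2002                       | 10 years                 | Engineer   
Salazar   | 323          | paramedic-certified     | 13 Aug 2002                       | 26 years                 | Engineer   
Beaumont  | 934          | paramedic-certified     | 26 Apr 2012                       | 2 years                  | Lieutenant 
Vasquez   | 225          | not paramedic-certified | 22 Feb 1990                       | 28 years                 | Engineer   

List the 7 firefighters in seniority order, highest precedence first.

By rank: Beaumont (Lieutenant); then Oyelaran, Ibarra, Salazar and Vasquez (Engineer); then Dimitriou and Quinn (Firefighter).
Among Oyelaran, Ibarra, Salazar and Vasquez, paramedic-certified before not paramedic-certified: Oyelaran, Ibarra and Salazar (paramedic-certified) before Vasquez (not paramedic-certified).
Oyelaran, Ibarra and Salazar all have date of promotion to current rank 13 Aug 2002, so the next rule applies.
Among Oyelaran, Ibarra and Salazar, by total department service (lower first): Oyelaran (8 years) before Ibarra (10 years) before Salazar (26 years).
Dimitriou and Quinn are each not paramedic-certified, so the next rule applies.
Dimitriou and Quinn both have date of promotion to current rank 19 Mar 2010, so the next rule applies.
Among Dimitriou and Quinn, by total department service (lower first): Dimitriou (14 years) before Quinn (22 years).
Full order: Beaumont, Oyelaran, Ibarra, Salazar, Vasquez, Dimitriou, Quinn.

Beaumont, Oyelaran, Ibarra, Salazar, Vasquez, Dimitriou, Quinn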